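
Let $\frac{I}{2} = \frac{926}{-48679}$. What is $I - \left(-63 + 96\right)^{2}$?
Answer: $- \frac{53013283}{48679} \approx -1089.0$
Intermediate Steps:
$I = - \frac{1852}{48679}$ ($I = 2 \frac{926}{-48679} = 2 \cdot 926 \left(- \frac{1}{48679}\right) = 2 \left(- \frac{926}{48679}\right) = - \frac{1852}{48679} \approx -0.038045$)
$I - \left(-63 + 96\right)^{2} = - \frac{1852}{48679} - \left(-63 + 96\right)^{2} = - \frac{1852}{48679} - 33^{2} = - \frac{1852}{48679} - 1089 = - \frac{53013283}{48679}$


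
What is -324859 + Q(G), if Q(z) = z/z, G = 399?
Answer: -324858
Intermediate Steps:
Q(z) = 1
-324859 + Q(G) = -324859 + 1 = -324858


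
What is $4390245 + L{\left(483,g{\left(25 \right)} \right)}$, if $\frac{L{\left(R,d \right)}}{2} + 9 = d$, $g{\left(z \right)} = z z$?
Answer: $4391477$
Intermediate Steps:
$g{\left(z \right)} = z^{2}$
$L{\left(R,d \right)} = -18 + 2 d$
$4390245 + L{\left(483,g{\left(25 \right)} \right)} = 4390245 - \left(18 - 2 \cdot 25^{2}\right) = 4390245 + \left(-18 + 2 \cdot 625\right) = 4390245 + \left(-18 + 1250\right) = 4390245 + 1232 = 4391477$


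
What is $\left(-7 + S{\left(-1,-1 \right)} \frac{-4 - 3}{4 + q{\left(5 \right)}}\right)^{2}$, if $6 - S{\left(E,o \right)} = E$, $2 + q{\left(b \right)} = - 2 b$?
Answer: $\frac{49}{64} \approx 0.76563$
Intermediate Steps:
$q{\left(b \right)} = -2 - 2 b$
$S{\left(E,o \right)} = 6 - E$
$\left(-7 + S{\left(-1,-1 \right)} \frac{-4 - 3}{4 + q{\left(5 \right)}}\right)^{2} = \left(-7 + \left(6 - -1\right) \frac{-4 - 3}{4 - 12}\right)^{2} = \left(-7 + \left(6 + 1\right) \left(- \frac{7}{4 - 12}\right)\right)^{2} = \left(-7 + 7 \left(- \frac{7}{4 - 12}\right)\right)^{2} = \left(-7 + 7 \left(- \frac{7}{-8}\right)\right)^{2} = \left(-7 + 7 \left(\left(-7\right) \left(- \frac{1}{8}\right)\right)\right)^{2} = \left(-7 + 7 \cdot \frac{7}{8}\right)^{2} = \left(-7 + \frac{49}{8}\right)^{2} = \left(- \frac{7}{8}\right)^{2} = \frac{49}{64}$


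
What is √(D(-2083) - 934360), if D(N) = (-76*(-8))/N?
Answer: 2*I*√1013521398126/2083 ≈ 966.62*I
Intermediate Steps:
D(N) = 608/N
√(D(-2083) - 934360) = √(608/(-2083) - 934360) = √(608*(-1/2083) - 934360) = √(-608/2083 - 934360) = √(-1946272488/2083) = 2*I*√1013521398126/2083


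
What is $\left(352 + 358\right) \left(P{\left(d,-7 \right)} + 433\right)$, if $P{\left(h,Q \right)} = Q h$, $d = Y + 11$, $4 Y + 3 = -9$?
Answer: $267670$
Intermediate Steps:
$Y = -3$ ($Y = - \frac{3}{4} + \frac{1}{4} \left(-9\right) = - \frac{3}{4} - \frac{9}{4} = -3$)
$d = 8$ ($d = -3 + 11 = 8$)
$\left(352 + 358\right) \left(P{\left(d,-7 \right)} + 433\right) = \left(352 + 358\right) \left(\left(-7\right) 8 + 433\right) = 710 \left(-56 + 433\right) = 710 \cdot 377 = 267670$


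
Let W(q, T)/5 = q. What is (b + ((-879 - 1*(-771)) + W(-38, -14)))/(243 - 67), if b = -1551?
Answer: -1849/176 ≈ -10.506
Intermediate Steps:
W(q, T) = 5*q
(b + ((-879 - 1*(-771)) + W(-38, -14)))/(243 - 67) = (-1551 + ((-879 - 1*(-771)) + 5*(-38)))/(243 - 67) = (-1551 + ((-879 + 771) - 190))/176 = (-1551 + (-108 - 190))*(1/176) = (-1551 - 298)*(1/176) = -1849*1/176 = -1849/176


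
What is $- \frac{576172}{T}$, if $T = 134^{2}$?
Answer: $- \frac{144043}{4489} \approx -32.088$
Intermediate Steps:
$T = 17956$
$- \frac{576172}{T} = - \frac{576172}{17956} = \left(-576172\right) \frac{1}{17956} = - \frac{144043}{4489}$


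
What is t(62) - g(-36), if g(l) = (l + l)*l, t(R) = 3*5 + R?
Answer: -2515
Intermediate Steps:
t(R) = 15 + R
g(l) = 2*l² (g(l) = (2*l)*l = 2*l²)
t(62) - g(-36) = (15 + 62) - 2*(-36)² = 77 - 2*1296 = 77 - 1*2592 = 77 - 2592 = -2515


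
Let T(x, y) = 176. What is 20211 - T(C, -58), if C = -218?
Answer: 20035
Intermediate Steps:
20211 - T(C, -58) = 20211 - 1*176 = 20211 - 176 = 20035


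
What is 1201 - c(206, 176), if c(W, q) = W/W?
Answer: 1200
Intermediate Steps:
c(W, q) = 1
1201 - c(206, 176) = 1201 - 1*1 = 1201 - 1 = 1200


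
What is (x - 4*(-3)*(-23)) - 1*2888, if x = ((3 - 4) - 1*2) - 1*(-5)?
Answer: -3162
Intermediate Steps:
x = 2 (x = (-1 - 2) + 5 = -3 + 5 = 2)
(x - 4*(-3)*(-23)) - 1*2888 = (2 - 4*(-3)*(-23)) - 1*2888 = (2 + 12*(-23)) - 2888 = (2 - 276) - 2888 = -274 - 2888 = -3162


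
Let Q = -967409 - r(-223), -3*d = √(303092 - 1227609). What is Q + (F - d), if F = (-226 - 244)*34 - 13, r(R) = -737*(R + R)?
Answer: -1312104 + I*√924517/3 ≈ -1.3121e+6 + 320.51*I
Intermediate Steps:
r(R) = -1474*R
d = -I*√924517/3 (d = -√(303092 - 1227609)/3 = -I*√924517/3 ≈ -320.51*I)
F = -15993 (F = -470*34 - 13 = -15980 - 13 = -15993)
Q = -1296111 (Q = -967409 - (-1474)*(-223) = -967409 - 1*328702 = -967409 - 328702 = -1296111)
Q + (F - d) = -1296111 + (-15993 - (-1)*I*√924517/3) = -1296111 + (-15993 + I*√924517/3) = -1312104 + I*√924517/3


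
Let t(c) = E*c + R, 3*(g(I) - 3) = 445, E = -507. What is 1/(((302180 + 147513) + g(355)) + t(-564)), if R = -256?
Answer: 3/2206609 ≈ 1.3596e-6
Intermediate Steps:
g(I) = 454/3 (g(I) = 3 + (1/3)*445 = 3 + 445/3 = 454/3)
t(c) = -256 - 507*c (t(c) = -507*c - 256 = -256 - 507*c)
1/(((302180 + 147513) + g(355)) + t(-564)) = 1/(((302180 + 147513) + 454/3) + (-256 - 507*(-564))) = 1/((449693 + 454/3) + (-256 + 285948)) = 1/(1349533/3 + 285692) = 1/(2206609/3) = 3/2206609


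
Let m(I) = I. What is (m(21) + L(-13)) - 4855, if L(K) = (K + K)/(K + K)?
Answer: -4833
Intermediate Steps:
L(K) = 1 (L(K) = (2*K)/((2*K)) = (2*K)*(1/(2*K)) = 1)
(m(21) + L(-13)) - 4855 = (21 + 1) - 4855 = 22 - 4855 = -4833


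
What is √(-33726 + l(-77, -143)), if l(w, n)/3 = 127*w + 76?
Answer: I*√62835 ≈ 250.67*I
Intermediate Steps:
l(w, n) = 228 + 381*w (l(w, n) = 3*(127*w + 76) = 3*(76 + 127*w) = 228 + 381*w)
√(-33726 + l(-77, -143)) = √(-33726 + (228 + 381*(-77))) = √(-33726 + (228 - 29337)) = √(-33726 - 29109) = √(-62835) = I*√62835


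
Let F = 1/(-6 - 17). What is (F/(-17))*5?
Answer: 5/391 ≈ 0.012788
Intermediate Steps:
F = -1/23 (F = 1/(-23) = -1/23 ≈ -0.043478)
(F/(-17))*5 = -1/23/(-17)*5 = -1/23*(-1/17)*5 = (1/391)*5 = 5/391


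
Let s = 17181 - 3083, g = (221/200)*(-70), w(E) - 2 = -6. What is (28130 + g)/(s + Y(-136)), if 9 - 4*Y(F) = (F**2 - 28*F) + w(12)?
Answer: 561053/170505 ≈ 3.2905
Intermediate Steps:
w(E) = -4 (w(E) = 2 - 6 = -4)
g = -1547/20 (g = (221*(1/200))*(-70) = (221/200)*(-70) = -1547/20 ≈ -77.350)
Y(F) = 13/4 + 7*F - F**2/4 (Y(F) = 9/4 - ((F**2 - 28*F) - 4)/4 = 9/4 - (-4 + F**2 - 28*F)/4 = 9/4 + (1 + 7*F - F**2/4) = 13/4 + 7*F - F**2/4)
s = 14098
(28130 + g)/(s + Y(-136)) = (28130 - 1547/20)/(14098 + (13/4 + 7*(-136) - 1/4*(-136)**2)) = 561053/(20*(14098 + (13/4 - 952 - 1/4*18496))) = 561053/(20*(14098 + (13/4 - 952 - 4624))) = 561053/(20*(14098 - 22291/4)) = 561053/(20*(34101/4)) = (561053/20)*(4/34101) = 561053/170505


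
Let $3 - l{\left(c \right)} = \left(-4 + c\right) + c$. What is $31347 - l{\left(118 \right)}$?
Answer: $31576$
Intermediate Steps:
$l{\left(c \right)} = 7 - 2 c$ ($l{\left(c \right)} = 3 - \left(\left(-4 + c\right) + c\right) = 3 - \left(-4 + 2 c\right) = 7 - 2 c$)
$31347 - l{\left(118 \right)} = 31347 - \left(7 - 236\right) = 31347 - -229 = 31347 + 229 = 31576$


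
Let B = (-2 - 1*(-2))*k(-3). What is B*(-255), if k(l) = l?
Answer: 0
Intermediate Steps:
B = 0 (B = (-2 - 1*(-2))*(-3) = (-2 + 2)*(-3) = 0*(-3) = 0)
B*(-255) = 0*(-255) = 0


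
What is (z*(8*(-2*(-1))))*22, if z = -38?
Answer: -13376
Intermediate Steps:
(z*(8*(-2*(-1))))*22 = -304*(-2*(-1))*22 = -304*2*22 = -38*16*22 = -608*22 = -13376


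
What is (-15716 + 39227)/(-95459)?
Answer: -23511/95459 ≈ -0.24629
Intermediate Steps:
(-15716 + 39227)/(-95459) = 23511*(-1/95459) = -23511/95459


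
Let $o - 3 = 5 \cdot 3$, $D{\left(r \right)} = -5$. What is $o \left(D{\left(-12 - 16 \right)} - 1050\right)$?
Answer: $-18990$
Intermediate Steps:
$o = 18$ ($o = 3 + 5 \cdot 3 = 3 + 15 = 18$)
$o \left(D{\left(-12 - 16 \right)} - 1050\right) = 18 \left(-5 - 1050\right) = 18 \left(-1055\right) = -18990$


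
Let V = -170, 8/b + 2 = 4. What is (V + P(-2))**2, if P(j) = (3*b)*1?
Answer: 24964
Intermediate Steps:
b = 4 (b = 8/(-2 + 4) = 8/2 = 8*(1/2) = 4)
P(j) = 12 (P(j) = (3*4)*1 = 12*1 = 12)
(V + P(-2))**2 = (-170 + 12)**2 = (-158)**2 = 24964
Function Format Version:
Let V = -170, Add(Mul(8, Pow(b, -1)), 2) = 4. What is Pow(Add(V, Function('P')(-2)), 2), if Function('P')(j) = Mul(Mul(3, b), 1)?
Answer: 24964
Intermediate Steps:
b = 4 (b = Mul(8, Pow(Add(-2, 4), -1)) = Mul(8, Pow(2, -1)) = Mul(8, Rational(1, 2)) = 4)
Function('P')(j) = 12 (Function('P')(j) = Mul(Mul(3, 4), 1) = Mul(12, 1) = 12)
Pow(Add(V, Function('P')(-2)), 2) = Pow(Add(-170, 12), 2) = Pow(-158, 2) = 24964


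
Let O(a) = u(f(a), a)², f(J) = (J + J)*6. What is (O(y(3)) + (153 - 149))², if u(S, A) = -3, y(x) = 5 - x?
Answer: 169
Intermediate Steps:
f(J) = 12*J (f(J) = (2*J)*6 = 12*J)
O(a) = 9 (O(a) = (-3)² = 9)
(O(y(3)) + (153 - 149))² = (9 + (153 - 149))² = (9 + 4)² = 13² = 169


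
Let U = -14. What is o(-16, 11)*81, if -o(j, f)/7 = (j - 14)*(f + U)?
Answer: -51030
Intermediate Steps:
o(j, f) = -7*(-14 + f)*(-14 + j) (o(j, f) = -7*(j - 14)*(f - 14) = -7*(-14 + j)*(-14 + f) = -7*(-14 + f)*(-14 + j))
o(-16, 11)*81 = (-1372 + 98*11 + 98*(-16) - 7*11*(-16))*81 = (-1372 + 1078 - 1568 + 1232)*81 = -630*81 = -51030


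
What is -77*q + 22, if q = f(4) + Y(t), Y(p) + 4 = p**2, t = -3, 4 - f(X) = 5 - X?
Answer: -594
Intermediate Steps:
f(X) = -1 + X (f(X) = 4 - (5 - X) = 4 + (-5 + X) = -1 + X)
Y(p) = -4 + p**2
q = 8 (q = (-1 + 4) + (-4 + (-3)**2) = 3 + (-4 + 9) = 3 + 5 = 8)
-77*q + 22 = -77*8 + 22 = -616 + 22 = -594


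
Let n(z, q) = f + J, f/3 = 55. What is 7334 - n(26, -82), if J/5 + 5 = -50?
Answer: 7444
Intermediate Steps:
f = 165 (f = 3*55 = 165)
J = -275 (J = -25 + 5*(-50) = -25 - 250 = -275)
n(z, q) = -110 (n(z, q) = 165 - 275 = -110)
7334 - n(26, -82) = 7334 - 1*(-110) = 7334 + 110 = 7444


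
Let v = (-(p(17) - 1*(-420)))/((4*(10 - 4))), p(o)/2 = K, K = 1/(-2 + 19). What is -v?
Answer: 3571/204 ≈ 17.505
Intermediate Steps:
K = 1/17 ≈ 0.058824
p(o) = 2/17 (p(o) = 2*(1/17) = 2/17)
v = -3571/204 (v = (-(2/17 - 1*(-420)))/((4*(10 - 4))) = (-(2/17 + 420))/((4*6)) = -1*7142/17/24 = -7142/17*1/24 = -3571/204 ≈ -17.505)
-v = -1*(-3571/204) = 3571/204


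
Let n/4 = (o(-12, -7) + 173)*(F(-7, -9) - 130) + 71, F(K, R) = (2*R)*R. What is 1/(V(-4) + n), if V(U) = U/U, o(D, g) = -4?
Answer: 1/21917 ≈ 4.5627e-5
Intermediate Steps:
F(K, R) = 2*R²
V(U) = 1
n = 21916 (n = 4*((-4 + 173)*(2*(-9)² - 130) + 71) = 4*(169*(2*81 - 130) + 71) = 4*(169*(162 - 130) + 71) = 4*(169*32 + 71) = 4*(5408 + 71) = 4*5479 = 21916)
1/(V(-4) + n) = 1/(1 + 21916) = 1/21917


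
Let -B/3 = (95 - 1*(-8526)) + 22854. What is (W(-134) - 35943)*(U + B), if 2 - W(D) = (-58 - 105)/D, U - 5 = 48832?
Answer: 109781762058/67 ≈ 1.6385e+9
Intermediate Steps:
U = 48837 (U = 5 + 48832 = 48837)
B = -94425 (B = -3*((95 - 1*(-8526)) + 22854) = -3*((95 + 8526) + 22854) = -3*(8621 + 22854) = -3*31475 = -94425)
W(D) = 2 + 163/D (W(D) = 2 - (-58 - 105)/D = 2 - (-163)/D = 2 + 163/D)
(W(-134) - 35943)*(U + B) = ((2 + 163/(-134)) - 35943)*(48837 - 94425) = ((2 + 163*(-1/134)) - 35943)*(-45588) = ((2 - 163/134) - 35943)*(-45588) = (105/134 - 35943)*(-45588) = -4816257/134*(-45588) = 109781762058/67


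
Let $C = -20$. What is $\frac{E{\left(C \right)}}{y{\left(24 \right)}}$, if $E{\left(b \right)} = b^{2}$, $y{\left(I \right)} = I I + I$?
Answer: $\frac{2}{3} \approx 0.66667$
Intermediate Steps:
$y{\left(I \right)} = I + I^{2}$ ($y{\left(I \right)} = I^{2} + I = I + I^{2}$)
$\frac{E{\left(C \right)}}{y{\left(24 \right)}} = \frac{\left(-20\right)^{2}}{24 \left(1 + 24\right)} = \frac{400}{24 \cdot 25} = \frac{400}{600} = 400 \cdot \frac{1}{600} = \frac{2}{3}$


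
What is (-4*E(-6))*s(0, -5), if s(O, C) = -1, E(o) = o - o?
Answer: 0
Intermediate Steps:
E(o) = 0
(-4*E(-6))*s(0, -5) = -4*0*(-1) = 0*(-1) = 0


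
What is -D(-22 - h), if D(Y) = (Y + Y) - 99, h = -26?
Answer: 91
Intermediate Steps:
D(Y) = -99 + 2*Y (D(Y) = 2*Y - 99 = -99 + 2*Y)
-D(-22 - h) = -(-99 + 2*(-22 - 1*(-26))) = -(-99 + 2*(-22 + 26)) = -(-99 + 2*4) = -(-99 + 8) = -1*(-91) = 91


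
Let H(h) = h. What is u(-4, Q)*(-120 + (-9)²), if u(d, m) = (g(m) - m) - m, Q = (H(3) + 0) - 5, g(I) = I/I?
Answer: -195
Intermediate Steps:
g(I) = 1
Q = -2 (Q = (3 + 0) - 5 = 3 - 5 = -2)
u(d, m) = 1 - 2*m (u(d, m) = (1 - m) - m = 1 - 2*m)
u(-4, Q)*(-120 + (-9)²) = (1 - 2*(-2))*(-120 + (-9)²) = (1 + 4)*(-120 + 81) = 5*(-39) = -195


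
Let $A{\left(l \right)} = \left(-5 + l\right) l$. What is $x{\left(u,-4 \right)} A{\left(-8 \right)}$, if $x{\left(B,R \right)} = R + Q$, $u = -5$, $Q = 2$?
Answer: $-208$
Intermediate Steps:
$A{\left(l \right)} = l \left(-5 + l\right)$
$x{\left(B,R \right)} = 2 + R$ ($x{\left(B,R \right)} = R + 2 = 2 + R$)
$x{\left(u,-4 \right)} A{\left(-8 \right)} = \left(2 - 4\right) \left(- 8 \left(-5 - 8\right)\right) = - 2 \left(\left(-8\right) \left(-13\right)\right) = \left(-2\right) 104 = -208$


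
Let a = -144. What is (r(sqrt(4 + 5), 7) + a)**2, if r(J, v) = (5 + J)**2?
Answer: 6400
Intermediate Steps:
(r(sqrt(4 + 5), 7) + a)**2 = ((5 + sqrt(4 + 5))**2 - 144)**2 = ((5 + sqrt(9))**2 - 144)**2 = ((5 + 3)**2 - 144)**2 = (8**2 - 144)**2 = (64 - 144)**2 = (-80)**2 = 6400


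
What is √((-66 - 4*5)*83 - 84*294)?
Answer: I*√31834 ≈ 178.42*I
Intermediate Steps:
√((-66 - 4*5)*83 - 84*294) = √((-66 - 20)*83 - 24696) = √(-86*83 - 24696) = √(-7138 - 24696) = √(-31834) = I*√31834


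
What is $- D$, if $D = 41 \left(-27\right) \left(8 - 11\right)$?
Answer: $-3321$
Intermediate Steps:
$D = 3321$ ($D = \left(-1107\right) \left(-3\right) = 3321$)
$- D = \left(-1\right) 3321 = -3321$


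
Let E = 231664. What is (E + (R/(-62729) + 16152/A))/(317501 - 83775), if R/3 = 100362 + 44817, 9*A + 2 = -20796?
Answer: 151109710387445/152463880443346 ≈ 0.99112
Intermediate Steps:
A = -20798/9 (A = -2/9 + (1/9)*(-20796) = -2/9 - 6932/3 = -20798/9 ≈ -2310.9)
R = 435537 (R = 3*(100362 + 44817) = 3*145179 = 435537)
(E + (R/(-62729) + 16152/A))/(317501 - 83775) = (231664 + (435537/(-62729) + 16152/(-20798/9)))/(317501 - 83775) = (231664 + (435537*(-1/62729) + 16152*(-9/20798)))/233726 = (231664 + (-435537/62729 - 72684/10399))*(1/233726) = (231664 - 9088543899/652318871)*(1/233726) = (151109710387445/652318871)*(1/233726) = 151109710387445/152463880443346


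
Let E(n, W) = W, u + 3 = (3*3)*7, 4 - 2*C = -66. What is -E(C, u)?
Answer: -60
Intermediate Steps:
C = 35 (C = 2 - ½*(-66) = 2 + 33 = 35)
u = 60 (u = -3 + (3*3)*7 = -3 + 9*7 = -3 + 63 = 60)
-E(C, u) = -1*60 = -60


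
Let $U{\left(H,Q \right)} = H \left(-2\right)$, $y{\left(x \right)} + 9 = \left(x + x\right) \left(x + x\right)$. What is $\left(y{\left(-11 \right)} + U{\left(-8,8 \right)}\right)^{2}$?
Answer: $241081$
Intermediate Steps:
$y{\left(x \right)} = -9 + 4 x^{2}$ ($y{\left(x \right)} = -9 + \left(x + x\right) \left(x + x\right) = -9 + 2 x 2 x = -9 + 4 x^{2}$)
$U{\left(H,Q \right)} = - 2 H$
$\left(y{\left(-11 \right)} + U{\left(-8,8 \right)}\right)^{2} = \left(\left(-9 + 4 \left(-11\right)^{2}\right) - -16\right)^{2} = \left(\left(-9 + 4 \cdot 121\right) + 16\right)^{2} = \left(\left(-9 + 484\right) + 16\right)^{2} = \left(475 + 16\right)^{2} = 491^{2} = 241081$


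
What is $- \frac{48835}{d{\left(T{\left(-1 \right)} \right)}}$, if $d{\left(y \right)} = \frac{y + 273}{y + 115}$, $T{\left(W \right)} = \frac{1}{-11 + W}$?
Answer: $- \frac{13468693}{655} \approx -20563.0$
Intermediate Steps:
$d{\left(y \right)} = \frac{273 + y}{115 + y}$
$- \frac{48835}{d{\left(T{\left(-1 \right)} \right)}} = - \frac{48835}{\frac{1}{115 + \frac{1}{-11 - 1}} \left(273 + \frac{1}{-11 - 1}\right)} = - \frac{48835}{\frac{1}{115 + \frac{1}{-12}} \left(273 + \frac{1}{-12}\right)} = - \frac{48835}{\frac{1}{115 - \frac{1}{12}} \left(273 - \frac{1}{12}\right)} = - \frac{48835}{\frac{1}{\frac{1379}{12}} \cdot \frac{3275}{12}} = - \frac{48835}{\frac{12}{1379} \cdot \frac{3275}{12}} = - \frac{48835}{\frac{3275}{1379}} = \left(-48835\right) \frac{1379}{3275} = - \frac{13468693}{655}$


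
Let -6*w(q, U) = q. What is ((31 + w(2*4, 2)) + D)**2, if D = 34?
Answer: 36481/9 ≈ 4053.4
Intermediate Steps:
w(q, U) = -q/6
((31 + w(2*4, 2)) + D)**2 = ((31 - 4/3) + 34)**2 = (89/3 + 34)**2 = (191/3)**2 = 36481/9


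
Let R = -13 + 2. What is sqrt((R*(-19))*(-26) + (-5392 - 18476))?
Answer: 7*I*sqrt(598) ≈ 171.18*I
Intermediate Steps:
R = -11
sqrt((R*(-19))*(-26) + (-5392 - 18476)) = sqrt(-11*(-19)*(-26) + (-5392 - 18476)) = sqrt(209*(-26) - 23868) = sqrt(-5434 - 23868) = sqrt(-29302) = 7*I*sqrt(598)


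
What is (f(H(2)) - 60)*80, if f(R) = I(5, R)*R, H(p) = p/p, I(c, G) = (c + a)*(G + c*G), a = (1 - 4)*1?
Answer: -3840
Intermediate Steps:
a = -3 (a = -3*1 = -3)
I(c, G) = (-3 + c)*(G + G*c) (I(c, G) = (c - 3)*(G + c*G) = (-3 + c)*(G + G*c))
H(p) = 1
f(R) = 12*R**2 (f(R) = (R*(-3 + 5**2 - 2*5))*R = (R*(-3 + 25 - 10))*R = (R*12)*R = (12*R)*R = 12*R**2)
(f(H(2)) - 60)*80 = (12*1**2 - 60)*80 = (12*1 - 60)*80 = (12 - 60)*80 = -48*80 = -3840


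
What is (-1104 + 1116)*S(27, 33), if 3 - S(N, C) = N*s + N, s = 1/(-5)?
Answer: -1116/5 ≈ -223.20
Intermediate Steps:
s = -1/5 ≈ -0.20000
S(N, C) = 3 - 4*N/5 (S(N, C) = 3 - (N*(-1/5) + N) = 3 - (-N/5 + N) = 3 - 4*N/5)
(-1104 + 1116)*S(27, 33) = (-1104 + 1116)*(3 - 4/5*27) = 12*(3 - 108/5) = 12*(-93/5) = -1116/5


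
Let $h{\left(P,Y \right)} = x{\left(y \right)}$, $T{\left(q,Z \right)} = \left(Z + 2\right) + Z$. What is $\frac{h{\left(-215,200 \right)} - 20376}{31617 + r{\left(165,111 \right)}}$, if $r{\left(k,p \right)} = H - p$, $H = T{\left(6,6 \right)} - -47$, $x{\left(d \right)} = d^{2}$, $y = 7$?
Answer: $- \frac{20327}{31567} \approx -0.64393$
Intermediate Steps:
$T{\left(q,Z \right)} = 2 + 2 Z$ ($T{\left(q,Z \right)} = \left(2 + Z\right) + Z = 2 + 2 Z$)
$H = 61$ ($H = \left(2 + 2 \cdot 6\right) - -47 = \left(2 + 12\right) + 47 = 14 + 47 = 61$)
$h{\left(P,Y \right)} = 49$ ($h{\left(P,Y \right)} = 7^{2} = 49$)
$r{\left(k,p \right)} = 61 - p$
$\frac{h{\left(-215,200 \right)} - 20376}{31617 + r{\left(165,111 \right)}} = \frac{49 - 20376}{31617 + \left(61 - 111\right)} = - \frac{20327}{31617 + \left(61 - 111\right)} = - \frac{20327}{31617 - 50} = - \frac{20327}{31567}$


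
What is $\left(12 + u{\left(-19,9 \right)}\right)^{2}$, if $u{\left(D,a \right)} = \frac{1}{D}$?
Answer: $\frac{51529}{361} \approx 142.74$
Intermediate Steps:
$\left(12 + u{\left(-19,9 \right)}\right)^{2} = \left(12 + \frac{1}{-19}\right)^{2} = \left(12 - \frac{1}{19}\right)^{2} = \left(\frac{227}{19}\right)^{2} = \frac{51529}{361}$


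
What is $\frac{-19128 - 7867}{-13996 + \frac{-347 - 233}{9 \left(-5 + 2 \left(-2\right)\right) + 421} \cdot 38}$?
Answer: $\frac{458915}{239034} \approx 1.9199$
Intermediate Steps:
$\frac{-19128 - 7867}{-13996 + \frac{-347 - 233}{9 \left(-5 + 2 \left(-2\right)\right) + 421} \cdot 38} = - \frac{26995}{-13996 + - \frac{580}{9 \left(-5 - 4\right) + 421} \cdot 38} = - \frac{26995}{-13996 + - \frac{580}{9 \left(-9\right) + 421} \cdot 38} = - \frac{26995}{-13996 + - \frac{580}{-81 + 421} \cdot 38} = - \frac{26995}{-13996 + - \frac{580}{340} \cdot 38} = - \frac{26995}{-13996 + \left(-580\right) \frac{1}{340} \cdot 38} = - \frac{26995}{-13996 - \frac{1102}{17}} = - \frac{26995}{- \frac{239034}{17}} = \left(-26995\right) \left(- \frac{17}{239034}\right) = \frac{458915}{239034}$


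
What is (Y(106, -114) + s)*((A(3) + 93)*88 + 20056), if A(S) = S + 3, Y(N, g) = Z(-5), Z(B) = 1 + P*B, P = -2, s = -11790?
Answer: -338858272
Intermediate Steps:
Z(B) = 1 - 2*B
Y(N, g) = 11 (Y(N, g) = 1 - 2*(-5) = 1 + 10 = 11)
A(S) = 3 + S
(Y(106, -114) + s)*((A(3) + 93)*88 + 20056) = (11 - 11790)*(((3 + 3) + 93)*88 + 20056) = -11779*((6 + 93)*88 + 20056) = -11779*(99*88 + 20056) = -11779*(8712 + 20056) = -11779*28768 = -338858272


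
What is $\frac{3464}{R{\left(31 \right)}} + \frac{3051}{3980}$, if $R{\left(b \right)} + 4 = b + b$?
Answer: $\frac{6981839}{115420} \approx 60.491$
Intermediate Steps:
$R{\left(b \right)} = -4 + 2 b$ ($R{\left(b \right)} = -4 + \left(b + b\right) = -4 + 2 b$)
$\frac{3464}{R{\left(31 \right)}} + \frac{3051}{3980} = \frac{3464}{-4 + 2 \cdot 31} + \frac{3051}{3980} = \frac{3464}{-4 + 62} + 3051 \cdot \frac{1}{3980} = \frac{3464}{58} + \frac{3051}{3980} = 3464 \cdot \frac{1}{58} + \frac{3051}{3980} = \frac{1732}{29} + \frac{3051}{3980} = \frac{6981839}{115420}$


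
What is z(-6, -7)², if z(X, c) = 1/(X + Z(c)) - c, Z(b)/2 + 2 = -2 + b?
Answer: 38025/784 ≈ 48.501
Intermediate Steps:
Z(b) = -8 + 2*b (Z(b) = -4 + 2*(-2 + b) = -4 + (-4 + 2*b) = -8 + 2*b)
z(X, c) = 1/(-8 + X + 2*c) - c (z(X, c) = 1/(X + (-8 + 2*c)) - c = 1/(-8 + X + 2*c) - c)
z(-6, -7)² = ((1 - 1*(-6)*(-7) - 2*(-7)*(-4 - 7))/(-8 - 6 + 2*(-7)))² = ((1 - 42 - 2*(-7)*(-11))/(-8 - 6 - 14))² = ((1 - 42 - 154)/(-28))² = (-1/28*(-195))² = (195/28)² = 38025/784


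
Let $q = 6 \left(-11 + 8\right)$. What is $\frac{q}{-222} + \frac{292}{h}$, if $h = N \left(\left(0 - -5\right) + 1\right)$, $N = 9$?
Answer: $\frac{5483}{999} \approx 5.4885$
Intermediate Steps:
$q = -18$ ($q = 6 \left(-3\right) = -18$)
$h = 54$ ($h = 9 \left(\left(0 - -5\right) + 1\right) = 9 \left(\left(0 + 5\right) + 1\right) = 9 \left(5 + 1\right) = 9 \cdot 6 = 54$)
$\frac{q}{-222} + \frac{292}{h} = - \frac{18}{-222} + \frac{292}{54} = \left(-18\right) \left(- \frac{1}{222}\right) + 292 \cdot \frac{1}{54} = \frac{3}{37} + \frac{146}{27} = \frac{5483}{999}$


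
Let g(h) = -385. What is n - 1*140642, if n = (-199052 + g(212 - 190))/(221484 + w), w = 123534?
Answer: -16174740331/115006 ≈ -1.4064e+5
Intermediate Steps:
n = -66479/115006 (n = (-199052 - 385)/(221484 + 123534) = -199437/345018 = -199437*1/345018 = -66479/115006 ≈ -0.57805)
n - 1*140642 = -66479/115006 - 1*140642 = -66479/115006 - 140642 = -16174740331/115006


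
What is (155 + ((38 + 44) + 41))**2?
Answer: 77284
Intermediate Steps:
(155 + ((38 + 44) + 41))**2 = (155 + (82 + 41))**2 = (155 + 123)**2 = 278**2 = 77284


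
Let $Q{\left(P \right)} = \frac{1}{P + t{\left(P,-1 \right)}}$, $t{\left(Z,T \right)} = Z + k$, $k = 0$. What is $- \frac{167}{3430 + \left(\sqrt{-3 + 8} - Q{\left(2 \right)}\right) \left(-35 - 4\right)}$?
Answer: $- \frac{9191012}{189188401} - \frac{104208 \sqrt{5}}{189188401} \approx -0.049813$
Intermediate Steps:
$t{\left(Z,T \right)} = Z$ ($t{\left(Z,T \right)} = Z + 0 = Z$)
$Q{\left(P \right)} = \frac{1}{2 P}$ ($Q{\left(P \right)} = \frac{1}{P + P} = \frac{1}{2 P}$)
$- \frac{167}{3430 + \left(\sqrt{-3 + 8} - Q{\left(2 \right)}\right) \left(-35 - 4\right)} = - \frac{167}{3430 + \left(\sqrt{-3 + 8} - \frac{1}{2 \cdot 2}\right) \left(-35 - 4\right)} = - \frac{167}{3430 + \left(\sqrt{5} - \frac{1}{2} \cdot \frac{1}{2}\right) \left(-39\right)} = - \frac{167}{3430 + \left(\sqrt{5} - \frac{1}{4}\right) \left(-39\right)} = - \frac{167}{3430 + \left(- \frac{1}{4} + \sqrt{5}\right) \left(-39\right)} = - \frac{167}{3430 + \left(\frac{39}{4} - 39 \sqrt{5}\right)} = - \frac{167}{\frac{13759}{4} - 39 \sqrt{5}}$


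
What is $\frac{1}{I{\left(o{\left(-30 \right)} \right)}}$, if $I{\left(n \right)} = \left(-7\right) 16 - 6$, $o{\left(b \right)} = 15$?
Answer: $- \frac{1}{118} \approx -0.0084746$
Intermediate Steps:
$I{\left(n \right)} = -118$ ($I{\left(n \right)} = -112 - 6 = -118$)
$\frac{1}{I{\left(o{\left(-30 \right)} \right)}} = \frac{1}{-118} = - \frac{1}{118}$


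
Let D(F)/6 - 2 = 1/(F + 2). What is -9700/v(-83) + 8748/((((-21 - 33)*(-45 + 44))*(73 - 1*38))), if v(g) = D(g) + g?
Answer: 9477378/67165 ≈ 141.11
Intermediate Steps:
D(F) = 12 + 6/(2 + F) (D(F) = 12 + 6/(F + 2) = 12 + 6/(2 + F))
v(g) = g + 6*(5 + 2*g)/(2 + g) (v(g) = 6*(5 + 2*g)/(2 + g) + g = g + 6*(5 + 2*g)/(2 + g))
-9700/v(-83) + 8748/((((-21 - 33)*(-45 + 44))*(73 - 1*38))) = -9700*(2 - 83)/(30 + (-83)² + 14*(-83)) + 8748/((((-21 - 33)*(-45 + 44))*(73 - 1*38))) = -9700*(-81/(30 + 6889 - 1162)) + 8748/(((-54*(-1))*(73 - 38))) = -9700/((-1/81*5757)) + 8748/((54*35)) = -9700/(-1919/27) + 8748/1890 = -9700*(-27/1919) + 8748*(1/1890) = 261900/1919 + 162/35 = 9477378/67165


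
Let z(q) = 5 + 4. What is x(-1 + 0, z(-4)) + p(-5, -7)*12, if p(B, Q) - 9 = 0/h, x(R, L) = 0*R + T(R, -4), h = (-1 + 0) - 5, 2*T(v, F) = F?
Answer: 106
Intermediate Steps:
T(v, F) = F/2
h = -6 (h = -1 - 5 = -6)
z(q) = 9
x(R, L) = -2 (x(R, L) = 0*R + (1/2)*(-4) = 0 - 2 = -2)
p(B, Q) = 9 (p(B, Q) = 9 + 0/(-6) = 9 + 0*(-1/6) = 9 + 0 = 9)
x(-1 + 0, z(-4)) + p(-5, -7)*12 = -2 + 9*12 = -2 + 108 = 106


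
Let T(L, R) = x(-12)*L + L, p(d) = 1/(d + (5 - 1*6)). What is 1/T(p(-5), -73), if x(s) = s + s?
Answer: 6/23 ≈ 0.26087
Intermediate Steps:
x(s) = 2*s
p(d) = 1/(-1 + d) (p(d) = 1/(d + (5 - 6)) = 1/(d - 1) = 1/(-1 + d))
T(L, R) = -23*L (T(L, R) = (2*(-12))*L + L = -24*L + L = -23*L)
1/T(p(-5), -73) = 1/(-23/(-1 - 5)) = 1/(-23/(-6)) = 1/(-23*(-⅙)) = 1/(23/6) = 6/23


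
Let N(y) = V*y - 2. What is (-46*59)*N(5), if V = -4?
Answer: 59708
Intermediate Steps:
N(y) = -2 - 4*y (N(y) = -4*y - 2 = -2 - 4*y)
(-46*59)*N(5) = (-46*59)*(-2 - 4*5) = -2714*(-2 - 20) = -2714*(-22) = 59708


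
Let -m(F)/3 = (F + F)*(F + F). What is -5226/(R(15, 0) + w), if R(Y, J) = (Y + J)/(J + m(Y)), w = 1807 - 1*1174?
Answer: -940680/113939 ≈ -8.2560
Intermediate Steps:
m(F) = -12*F² (m(F) = -3*(F + F)*(F + F) = -3*2*F*2*F = -12*F²)
w = 633 (w = 1807 - 1174 = 633)
R(Y, J) = (J + Y)/(J - 12*Y²) (R(Y, J) = (Y + J)/(J - 12*Y²) = (J + Y)/(J - 12*Y²))
-5226/(R(15, 0) + w) = -5226/((0 + 15)/(0 - 12*15²) + 633) = -5226/(15/(0 - 12*225) + 633) = -5226/(15/(0 - 2700) + 633) = -5226/(15/(-2700) + 633) = -5226/(-1/2700*15 + 633) = -5226/(-1/180 + 633) = -5226/113939/180 = -5226*180/113939 = -940680/113939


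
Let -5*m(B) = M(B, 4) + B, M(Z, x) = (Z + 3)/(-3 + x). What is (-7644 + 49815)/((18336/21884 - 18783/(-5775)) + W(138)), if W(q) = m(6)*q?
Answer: -148043755475/1439011773 ≈ -102.88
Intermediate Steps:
M(Z, x) = (3 + Z)/(-3 + x)
m(B) = -⅗ - 2*B/5 (m(B) = -((3 + B)/(-3 + 4) + B)/5 = -((3 + B)/1 + B)/5 = -(1*(3 + B) + B)/5 = -((3 + B) + B)/5 = -(3 + 2*B)/5 = -⅗ - 2*B/5)
W(q) = -3*q (W(q) = (-⅗ - ⅖*6)*q = (-⅗ - 12/5)*q = -3*q)
(-7644 + 49815)/((18336/21884 - 18783/(-5775)) + W(138)) = (-7644 + 49815)/((18336/21884 - 18783/(-5775)) - 3*138) = 42171/((18336*(1/21884) - 18783*(-1/5775)) - 414) = 42171/((4584/5471 + 6261/1925) - 414) = 42171/(43078131/10531675 - 414) = 42171/(-4317035319/10531675) = 42171*(-10531675/4317035319) = -148043755475/1439011773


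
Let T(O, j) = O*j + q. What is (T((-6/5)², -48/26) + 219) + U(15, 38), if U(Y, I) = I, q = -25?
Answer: 74536/325 ≈ 229.34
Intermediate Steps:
T(O, j) = -25 + O*j (T(O, j) = O*j - 25 = -25 + O*j)
(T((-6/5)², -48/26) + 219) + U(15, 38) = ((-25 + (-6/5)²*(-48/26)) + 219) + 38 = ((-25 + (-6*⅕)²*(-48*1/26)) + 219) + 38 = ((-25 + (-6/5)²*(-24/13)) + 219) + 38 = ((-25 + (36/25)*(-24/13)) + 219) + 38 = ((-25 - 864/325) + 219) + 38 = (-8989/325 + 219) + 38 = 62186/325 + 38 = 74536/325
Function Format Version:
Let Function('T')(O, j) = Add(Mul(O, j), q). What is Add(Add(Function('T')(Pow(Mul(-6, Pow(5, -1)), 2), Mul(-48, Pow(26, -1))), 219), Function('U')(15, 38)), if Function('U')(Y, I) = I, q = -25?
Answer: Rational(74536, 325) ≈ 229.34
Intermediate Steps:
Function('T')(O, j) = Add(-25, Mul(O, j)) (Function('T')(O, j) = Add(Mul(O, j), -25) = Add(-25, Mul(O, j)))
Add(Add(Function('T')(Pow(Mul(-6, Pow(5, -1)), 2), Mul(-48, Pow(26, -1))), 219), Function('U')(15, 38)) = Add(Add(Add(-25, Mul(Pow(Mul(-6, Pow(5, -1)), 2), Mul(-48, Pow(26, -1)))), 219), 38) = Add(Add(Add(-25, Mul(Pow(Mul(-6, Rational(1, 5)), 2), Mul(-48, Rational(1, 26)))), 219), 38) = Add(Add(Add(-25, Mul(Pow(Rational(-6, 5), 2), Rational(-24, 13))), 219), 38) = Add(Add(Add(-25, Mul(Rational(36, 25), Rational(-24, 13))), 219), 38) = Add(Add(Add(-25, Rational(-864, 325)), 219), 38) = Add(Add(Rational(-8989, 325), 219), 38) = Add(Rational(62186, 325), 38) = Rational(74536, 325)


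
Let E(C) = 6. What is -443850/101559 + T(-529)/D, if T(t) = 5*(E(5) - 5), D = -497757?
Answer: -73643317415/16850567721 ≈ -4.3704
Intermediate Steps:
T(t) = 5 (T(t) = 5*(6 - 5) = 5*1 = 5)
-443850/101559 + T(-529)/D = -443850/101559 + 5/(-497757) = -443850*1/101559 + 5*(-1/497757) = -147950/33853 - 5/497757 = -73643317415/16850567721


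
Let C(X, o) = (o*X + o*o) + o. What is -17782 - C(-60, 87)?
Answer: -20218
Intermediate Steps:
C(X, o) = o + o² + X*o (C(X, o) = (X*o + o²) + o = (o² + X*o) + o = o + o² + X*o)
-17782 - C(-60, 87) = -17782 - 87*(1 - 60 + 87) = -17782 - 87*28 = -17782 - 1*2436 = -17782 - 2436 = -20218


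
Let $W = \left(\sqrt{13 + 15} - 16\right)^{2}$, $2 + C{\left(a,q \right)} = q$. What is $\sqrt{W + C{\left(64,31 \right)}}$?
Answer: $\sqrt{313 - 64 \sqrt{7}} \approx 11.986$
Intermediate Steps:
$C{\left(a,q \right)} = -2 + q$
$W = \left(-16 + 2 \sqrt{7}\right)^{2}$ ($W = \left(\sqrt{28} - 16\right)^{2} = \left(2 \sqrt{7} - 16\right)^{2} = \left(-16 + 2 \sqrt{7}\right)^{2} \approx 114.67$)
$\sqrt{W + C{\left(64,31 \right)}} = \sqrt{\left(284 - 64 \sqrt{7}\right) + \left(-2 + 31\right)} = \sqrt{\left(284 - 64 \sqrt{7}\right) + 29} = \sqrt{313 - 64 \sqrt{7}}$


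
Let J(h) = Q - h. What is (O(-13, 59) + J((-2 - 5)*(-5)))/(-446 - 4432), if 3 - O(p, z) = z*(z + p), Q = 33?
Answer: 2713/4878 ≈ 0.55617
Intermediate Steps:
O(p, z) = 3 - z*(p + z) (O(p, z) = 3 - z*(z + p) = 3 - z*(p + z))
J(h) = 33 - h
(O(-13, 59) + J((-2 - 5)*(-5)))/(-446 - 4432) = ((3 - 1*59**2 - 1*(-13)*59) + (33 - (-2 - 5)*(-5)))/(-446 - 4432) = ((3 - 1*3481 + 767) + (33 - (-7)*(-5)))/(-4878) = ((3 - 3481 + 767) + (33 - 1*35))*(-1/4878) = (-2711 + (33 - 35))*(-1/4878) = (-2711 - 2)*(-1/4878) = -2713*(-1/4878) = 2713/4878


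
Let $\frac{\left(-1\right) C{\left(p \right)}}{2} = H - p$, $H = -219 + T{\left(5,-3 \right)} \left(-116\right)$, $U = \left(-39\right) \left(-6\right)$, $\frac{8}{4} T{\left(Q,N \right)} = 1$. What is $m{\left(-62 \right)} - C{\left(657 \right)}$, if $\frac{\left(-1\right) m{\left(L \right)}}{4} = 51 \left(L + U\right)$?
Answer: $-36956$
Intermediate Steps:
$T{\left(Q,N \right)} = \frac{1}{2}$ ($T{\left(Q,N \right)} = \frac{1}{2} \cdot 1 = \frac{1}{2}$)
$U = 234$
$H = -277$ ($H = -219 + \frac{1}{2} \left(-116\right) = -219 - 58 = -277$)
$C{\left(p \right)} = 554 + 2 p$ ($C{\left(p \right)} = - 2 \left(-277 - p\right) = 554 + 2 p$)
$m{\left(L \right)} = -47736 - 204 L$ ($m{\left(L \right)} = - 4 \cdot 51 \left(L + 234\right) = - 4 \cdot 51 \left(234 + L\right) = - 4 \left(11934 + 51 L\right) = -47736 - 204 L$)
$m{\left(-62 \right)} - C{\left(657 \right)} = \left(-47736 - -12648\right) - \left(554 + 2 \cdot 657\right) = \left(-47736 + 12648\right) - \left(554 + 1314\right) = -35088 - 1868 = -36956$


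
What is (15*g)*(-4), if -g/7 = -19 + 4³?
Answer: 18900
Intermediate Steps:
g = -315 (g = -7*(-19 + 4³) = -7*(-19 + 64) = -7*45 = -315)
(15*g)*(-4) = (15*(-315))*(-4) = -4725*(-4) = 18900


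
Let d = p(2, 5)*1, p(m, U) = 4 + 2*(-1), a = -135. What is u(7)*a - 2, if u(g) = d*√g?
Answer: -2 - 270*√7 ≈ -716.35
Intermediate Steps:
p(m, U) = 2 (p(m, U) = 4 - 2 = 2)
d = 2 (d = 2*1 = 2)
u(g) = 2*√g
u(7)*a - 2 = (2*√7)*(-135) - 2 = -270*√7 - 2 = -2 - 270*√7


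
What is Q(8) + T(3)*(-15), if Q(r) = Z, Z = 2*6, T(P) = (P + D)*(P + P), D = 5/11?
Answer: -3288/11 ≈ -298.91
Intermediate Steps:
D = 5/11 (D = 5*(1/11) = 5/11 ≈ 0.45455)
T(P) = 2*P*(5/11 + P) (T(P) = (P + 5/11)*(P + P) = (5/11 + P)*(2*P) = 2*P*(5/11 + P))
Z = 12
Q(r) = 12
Q(8) + T(3)*(-15) = 12 + ((2/11)*3*(5 + 11*3))*(-15) = 12 + ((2/11)*3*(5 + 33))*(-15) = 12 + ((2/11)*3*38)*(-15) = 12 + (228/11)*(-15) = 12 - 3420/11 = -3288/11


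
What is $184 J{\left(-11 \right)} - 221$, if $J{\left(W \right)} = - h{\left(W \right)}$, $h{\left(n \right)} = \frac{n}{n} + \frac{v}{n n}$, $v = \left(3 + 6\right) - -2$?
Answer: $- \frac{4639}{11} \approx -421.73$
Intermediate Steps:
$v = 11$ ($v = 9 + 2 = 11$)
$h{\left(n \right)} = 1 + \frac{11}{n^{2}}$ ($h{\left(n \right)} = \frac{n}{n} + \frac{11}{n n} = 1 + \frac{11}{n^{2}}$)
$J{\left(W \right)} = -1 - \frac{11}{W^{2}}$ ($J{\left(W \right)} = - (1 + \frac{11}{W^{2}}) = -1 - \frac{11}{W^{2}}$)
$184 J{\left(-11 \right)} - 221 = 184 \left(-1 - \frac{11}{121}\right) - 221 = 184 \left(-1 - \frac{1}{11}\right) - 221 = 184 \left(- \frac{12}{11}\right) - 221 = - \frac{2208}{11} - 221 = - \frac{4639}{11}$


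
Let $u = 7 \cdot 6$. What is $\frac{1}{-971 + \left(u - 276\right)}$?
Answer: $- \frac{1}{1205} \approx -0.00082988$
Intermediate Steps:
$u = 42$
$\frac{1}{-971 + \left(u - 276\right)} = \frac{1}{-971 + \left(42 - 276\right)} = \frac{1}{-971 - 234} = \frac{1}{-1205} = - \frac{1}{1205}$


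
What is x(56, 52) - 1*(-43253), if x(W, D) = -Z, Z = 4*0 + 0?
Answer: 43253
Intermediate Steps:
Z = 0 (Z = 0 + 0 = 0)
x(W, D) = 0 (x(W, D) = -1*0 = 0)
x(56, 52) - 1*(-43253) = 0 - 1*(-43253) = 0 + 43253 = 43253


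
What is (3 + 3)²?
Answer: 36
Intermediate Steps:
(3 + 3)² = 6² = 36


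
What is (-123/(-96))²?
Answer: 1681/1024 ≈ 1.6416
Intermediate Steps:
(-123/(-96))² = (-123*(-1/96))² = (41/32)² = 1681/1024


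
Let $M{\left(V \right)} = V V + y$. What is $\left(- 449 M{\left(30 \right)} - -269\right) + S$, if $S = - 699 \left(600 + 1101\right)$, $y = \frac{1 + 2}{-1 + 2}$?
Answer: $-1594177$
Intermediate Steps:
$y = 3$ ($y = \frac{3}{1} = 3 \cdot 1 = 3$)
$M{\left(V \right)} = 3 + V^{2}$ ($M{\left(V \right)} = V V + 3 = V^{2} + 3 = 3 + V^{2}$)
$S = -1188999$ ($S = \left(-699\right) 1701 = -1188999$)
$\left(- 449 M{\left(30 \right)} - -269\right) + S = \left(- 449 \left(3 + 30^{2}\right) - -269\right) - 1188999 = \left(- 449 \left(3 + 900\right) + 269\right) - 1188999 = \left(\left(-449\right) 903 + 269\right) - 1188999 = \left(-405447 + 269\right) - 1188999 = -405178 - 1188999 = -1594177$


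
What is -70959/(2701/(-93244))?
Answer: 6616500996/2701 ≈ 2.4496e+6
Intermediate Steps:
-70959/(2701/(-93244)) = -70959/(2701*(-1/93244)) = -70959/(-2701/93244) = -70959*(-93244/2701) = 6616500996/2701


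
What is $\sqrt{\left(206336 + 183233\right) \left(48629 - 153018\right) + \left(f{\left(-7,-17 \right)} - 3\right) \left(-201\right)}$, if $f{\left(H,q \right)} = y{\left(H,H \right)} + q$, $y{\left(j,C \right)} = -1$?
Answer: $2 i \sqrt{10166678530} \approx 2.0166 \cdot 10^{5} i$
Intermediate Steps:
$f{\left(H,q \right)} = -1 + q$
$\sqrt{\left(206336 + 183233\right) \left(48629 - 153018\right) + \left(f{\left(-7,-17 \right)} - 3\right) \left(-201\right)} = \sqrt{\left(206336 + 183233\right) \left(48629 - 153018\right) + \left(\left(-1 - 17\right) - 3\right) \left(-201\right)} = \sqrt{389569 \left(-104389\right) + \left(-18 - 3\right) \left(-201\right)} = \sqrt{-40666718341 - -4221} = \sqrt{-40666718341 + 4221} = \sqrt{-40666714120} = 2 i \sqrt{10166678530}$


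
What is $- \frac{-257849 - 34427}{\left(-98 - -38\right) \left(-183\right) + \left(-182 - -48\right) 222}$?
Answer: $- \frac{73069}{4692} \approx -15.573$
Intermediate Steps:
$- \frac{-257849 - 34427}{\left(-98 - -38\right) \left(-183\right) + \left(-182 - -48\right) 222} = - \frac{-292276}{\left(-98 + \left(-9 + 47\right)\right) \left(-183\right) + \left(-182 + 48\right) 222} = - \frac{-292276}{\left(-98 + 38\right) \left(-183\right) - 29748} = - \frac{-292276}{\left(-60\right) \left(-183\right) - 29748} = - \frac{-292276}{10980 - 29748} = - \frac{-292276}{-18768} = - \frac{\left(-292276\right) \left(-1\right)}{18768} = \left(-1\right) \frac{73069}{4692} = - \frac{73069}{4692}$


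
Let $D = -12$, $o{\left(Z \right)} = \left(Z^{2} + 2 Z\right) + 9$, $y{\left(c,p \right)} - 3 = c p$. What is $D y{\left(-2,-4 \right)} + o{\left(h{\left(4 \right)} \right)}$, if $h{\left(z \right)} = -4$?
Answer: $-115$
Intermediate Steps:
$y{\left(c,p \right)} = 3 + c p$
$o{\left(Z \right)} = 9 + Z^{2} + 2 Z$
$D y{\left(-2,-4 \right)} + o{\left(h{\left(4 \right)} \right)} = - 12 \left(3 - -8\right) + \left(9 + \left(-4\right)^{2} + 2 \left(-4\right)\right) = - 12 \left(3 + 8\right) + \left(9 + 16 - 8\right) = \left(-12\right) 11 + 17 = -132 + 17 = -115$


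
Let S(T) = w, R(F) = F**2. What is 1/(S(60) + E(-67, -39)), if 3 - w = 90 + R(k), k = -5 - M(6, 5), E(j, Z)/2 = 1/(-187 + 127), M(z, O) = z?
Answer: -30/6241 ≈ -0.0048069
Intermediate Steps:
E(j, Z) = -1/30 (E(j, Z) = 2/(-187 + 127) = 2/(-60) = 2*(-1/60) = -1/30)
k = -11 (k = -5 - 1*6 = -5 - 6 = -11)
w = -208 (w = 3 - (90 + (-11)**2) = 3 - (90 + 121) = 3 - 1*211 = 3 - 211 = -208)
S(T) = -208
1/(S(60) + E(-67, -39)) = 1/(-208 - 1/30) = 1/(-6241/30) = -30/6241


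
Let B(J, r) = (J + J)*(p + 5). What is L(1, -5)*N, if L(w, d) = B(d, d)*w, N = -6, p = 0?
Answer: 300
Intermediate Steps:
B(J, r) = 10*J (B(J, r) = (J + J)*(0 + 5) = (2*J)*5 = 10*J)
L(w, d) = 10*d*w (L(w, d) = (10*d)*w = 10*d*w)
L(1, -5)*N = (10*(-5)*1)*(-6) = -50*(-6) = 300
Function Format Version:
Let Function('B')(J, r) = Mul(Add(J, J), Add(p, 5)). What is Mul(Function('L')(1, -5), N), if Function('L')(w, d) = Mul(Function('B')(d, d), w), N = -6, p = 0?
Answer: 300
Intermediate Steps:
Function('B')(J, r) = Mul(10, J) (Function('B')(J, r) = Mul(Add(J, J), Add(0, 5)) = Mul(Mul(2, J), 5) = Mul(10, J))
Function('L')(w, d) = Mul(10, d, w) (Function('L')(w, d) = Mul(Mul(10, d), w) = Mul(10, d, w))
Mul(Function('L')(1, -5), N) = Mul(Mul(10, -5, 1), -6) = Mul(-50, -6) = 300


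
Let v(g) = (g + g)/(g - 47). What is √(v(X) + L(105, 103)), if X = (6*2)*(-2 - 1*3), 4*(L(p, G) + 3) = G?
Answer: √1093219/214 ≈ 4.8858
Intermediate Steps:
L(p, G) = -3 + G/4
X = -60 (X = 12*(-2 - 3) = 12*(-5) = -60)
v(g) = 2*g/(-47 + g) (v(g) = (2*g)/(-47 + g) = 2*g/(-47 + g))
√(v(X) + L(105, 103)) = √(2*(-60)/(-47 - 60) + (-3 + (¼)*103)) = √(2*(-60)/(-107) + (-3 + 103/4)) = √(2*(-60)*(-1/107) + 91/4) = √(120/107 + 91/4) = √(10217/428) = √1093219/214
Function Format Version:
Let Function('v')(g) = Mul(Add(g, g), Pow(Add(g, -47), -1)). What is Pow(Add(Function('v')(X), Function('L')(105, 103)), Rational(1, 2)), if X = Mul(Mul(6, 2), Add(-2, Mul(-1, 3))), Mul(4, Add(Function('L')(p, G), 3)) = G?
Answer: Mul(Rational(1, 214), Pow(1093219, Rational(1, 2))) ≈ 4.8858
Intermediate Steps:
Function('L')(p, G) = Add(-3, Mul(Rational(1, 4), G))
X = -60 (X = Mul(12, Add(-2, -3)) = Mul(12, -5) = -60)
Function('v')(g) = Mul(2, g, Pow(Add(-47, g), -1)) (Function('v')(g) = Mul(Mul(2, g), Pow(Add(-47, g), -1)) = Mul(2, g, Pow(Add(-47, g), -1)))
Pow(Add(Function('v')(X), Function('L')(105, 103)), Rational(1, 2)) = Pow(Add(Mul(2, -60, Pow(Add(-47, -60), -1)), Add(-3, Mul(Rational(1, 4), 103))), Rational(1, 2)) = Pow(Add(Mul(2, -60, Pow(-107, -1)), Add(-3, Rational(103, 4))), Rational(1, 2)) = Pow(Add(Mul(2, -60, Rational(-1, 107)), Rational(91, 4)), Rational(1, 2)) = Pow(Add(Rational(120, 107), Rational(91, 4)), Rational(1, 2)) = Pow(Rational(10217, 428), Rational(1, 2)) = Mul(Rational(1, 214), Pow(1093219, Rational(1, 2)))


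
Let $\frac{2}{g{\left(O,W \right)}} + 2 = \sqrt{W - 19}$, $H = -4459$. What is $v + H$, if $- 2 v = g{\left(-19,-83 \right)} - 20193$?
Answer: $\frac{597577}{106} + \frac{i \sqrt{102}}{106} \approx 5637.5 + 0.095278 i$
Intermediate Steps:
$g{\left(O,W \right)} = \frac{2}{-2 + \sqrt{-19 + W}}$ ($g{\left(O,W \right)} = \frac{2}{-2 + \sqrt{W - 19}} = \frac{2}{-2 + \sqrt{-19 + W}}$)
$v = \frac{20193}{2} - \frac{1}{-2 + i \sqrt{102}}$ ($v = - \frac{\frac{2}{-2 + \sqrt{-19 - 83}} - 20193}{2} = - \frac{\frac{2}{-2 + \sqrt{-102}} - 20193}{2} = - \frac{\frac{2}{-2 + i \sqrt{102}} - 20193}{2} = - \frac{-20193 + \frac{2}{-2 + i \sqrt{102}}}{2} = \frac{20193}{2} - \frac{1}{-2 + i \sqrt{102}} \approx 10097.0 + 0.095278 i$)
$v + H = \left(\frac{1070231}{106} + \frac{i \sqrt{102}}{106}\right) - 4459 = \frac{597577}{106} + \frac{i \sqrt{102}}{106}$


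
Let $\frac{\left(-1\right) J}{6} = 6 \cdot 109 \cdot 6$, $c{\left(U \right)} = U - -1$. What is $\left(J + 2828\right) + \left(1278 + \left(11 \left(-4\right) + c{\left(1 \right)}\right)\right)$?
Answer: $-19480$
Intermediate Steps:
$c{\left(U \right)} = 1 + U$ ($c{\left(U \right)} = U + 1 = 1 + U$)
$J = -23544$ ($J = - 6 \cdot 6 \cdot 109 \cdot 6 = - 6 \cdot 654 \cdot 6 = \left(-6\right) 3924 = -23544$)
$\left(J + 2828\right) + \left(1278 + \left(11 \left(-4\right) + c{\left(1 \right)}\right)\right) = \left(-23544 + 2828\right) + \left(1278 + \left(11 \left(-4\right) + \left(1 + 1\right)\right)\right) = -20716 + \left(1278 + \left(-44 + 2\right)\right) = -20716 + \left(1278 - 42\right) = -20716 + 1236 = -19480$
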